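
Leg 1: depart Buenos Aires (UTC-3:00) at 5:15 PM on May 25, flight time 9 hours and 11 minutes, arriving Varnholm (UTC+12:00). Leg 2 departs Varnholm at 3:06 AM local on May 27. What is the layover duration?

9 hours 40 minutes

Convert departure to UTC: 5:15 PM + 3:00 = 8:15 PM UTC on May 25.
Add 9 hours and 11 minutes flight time → 5:26 AM UTC (May 26).
Varnholm is UTC+12:00, so local arrival = 5:26 AM + 12:00 = 5:26 PM on May 26.
Layover = 3:06 AM − 5:26 PM (+1 day) = 9 hours 40 minutes.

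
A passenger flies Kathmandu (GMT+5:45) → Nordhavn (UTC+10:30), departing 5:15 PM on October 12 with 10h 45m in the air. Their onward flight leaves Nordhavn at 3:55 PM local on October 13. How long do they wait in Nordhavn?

Convert departure to UTC: 5:15 PM − 5:45 = 11:30 AM UTC on Oct 12.
Add 10 hours and 45 minutes flight time → 10:15 PM UTC.
Nordhavn is UTC+10:30, so local arrival = 10:15 PM + 10:30 = 8:45 AM on Oct 13.
Layover = 3:55 PM − 8:45 AM = 7 hours 10 minutes.

7 hours 10 minutes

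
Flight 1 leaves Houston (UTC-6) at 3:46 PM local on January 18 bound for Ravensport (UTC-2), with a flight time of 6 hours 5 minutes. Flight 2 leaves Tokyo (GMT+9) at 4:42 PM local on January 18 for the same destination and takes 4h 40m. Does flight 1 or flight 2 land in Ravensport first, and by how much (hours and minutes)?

Flight 1 in UTC: 3:46 PM + 6:00 = 9:46 PM on Jan 18.
+6 hours and 5 minutes → arrive 3:51 AM UTC on Jan 19.
Flight 2 in UTC: 4:42 PM − 9:00 = 7:42 AM on Jan 18.
+4 hours 40 minutes → arrive 12:22 PM UTC on Jan 18.
Flight 2 lands earlier by 15 hours 29 minutes.

the second, by 15 hours 29 minutes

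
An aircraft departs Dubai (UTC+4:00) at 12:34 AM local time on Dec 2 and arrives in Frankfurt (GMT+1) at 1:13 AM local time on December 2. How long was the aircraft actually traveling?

Departure in UTC: 12:34 AM − 4:00 = 8:34 PM on Dec 1.
Arrival in UTC: 1:13 AM − 1:00 = 12:13 AM on Dec 2.
Elapsed = 12:13 AM − 8:34 PM (+1 day) = 3 hours 39 minutes.

3 hours 39 minutes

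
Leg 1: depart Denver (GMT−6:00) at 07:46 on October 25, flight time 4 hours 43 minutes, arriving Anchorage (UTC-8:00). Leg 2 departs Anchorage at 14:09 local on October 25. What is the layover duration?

Convert departure to UTC: 07:46 + 6:00 = 13:46 UTC on Oct 25.
Add 4 hours 43 minutes flight time → 18:29 UTC.
Anchorage is UTC−8:00, so local arrival = 18:29 − 8:00 = 10:29 on Oct 25.
Layover = 14:09 − 10:29 = 3 hours 40 minutes.

3 hours 40 minutes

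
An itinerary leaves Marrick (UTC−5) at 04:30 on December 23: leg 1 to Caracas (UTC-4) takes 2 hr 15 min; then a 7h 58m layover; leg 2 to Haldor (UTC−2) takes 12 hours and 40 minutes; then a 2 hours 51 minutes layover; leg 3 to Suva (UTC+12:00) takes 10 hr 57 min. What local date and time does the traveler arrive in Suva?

Convert departure to UTC: 04:30 + 5:00 = 09:30 UTC on Dec 23.
Add 2 hours and 15 minutes leg 1 → 11:45 UTC.
Add 7 hours 58 minutes layover in Caracas → 19:43 UTC.
Add 12 hours and 40 minutes leg 2 → 08:23 UTC (Dec 24).
Add 2 hours 51 minutes layover in Haldor → 11:14 UTC.
Add 10 hours and 57 minutes leg 3 → 22:11 UTC.
Suva is UTC+12:00, so local arrival = 22:11 + 12:00 = 10:11 on Dec 25.

10:11 on Dec 25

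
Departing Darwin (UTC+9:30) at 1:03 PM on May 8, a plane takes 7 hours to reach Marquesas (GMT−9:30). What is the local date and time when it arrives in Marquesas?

1:03 AM on May 8

Convert departure to UTC: 1:03 PM − 9:30 = 3:33 AM UTC on May 8.
Add 7 hours travel time → 10:33 AM UTC.
Marquesas is UTC−9:30, so local arrival = 10:33 AM − 9:30 = 1:03 AM on May 8.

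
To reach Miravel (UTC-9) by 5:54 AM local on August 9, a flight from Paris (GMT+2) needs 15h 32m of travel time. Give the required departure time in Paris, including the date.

Target arrival in UTC: 5:54 AM + 9:00 = 2:54 PM on Aug 9.
Subtract 15 hours 32 minutes → departure 11:22 PM UTC on Aug 8.
Paris is UTC+2:00: 11:22 PM + 2:00 = 1:22 AM on Aug 9.

1:22 AM on August 9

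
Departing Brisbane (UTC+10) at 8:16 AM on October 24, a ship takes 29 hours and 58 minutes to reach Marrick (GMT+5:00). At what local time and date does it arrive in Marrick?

Marrick is 5:00 behind Brisbane.
After 29 hours 58 minutes it is 2:14 PM (Oct 25) in Brisbane.
Shift by the zone difference: 2:14 PM − 5:00 = 9:14 AM on Oct 25 in Marrick.

9:14 AM on October 25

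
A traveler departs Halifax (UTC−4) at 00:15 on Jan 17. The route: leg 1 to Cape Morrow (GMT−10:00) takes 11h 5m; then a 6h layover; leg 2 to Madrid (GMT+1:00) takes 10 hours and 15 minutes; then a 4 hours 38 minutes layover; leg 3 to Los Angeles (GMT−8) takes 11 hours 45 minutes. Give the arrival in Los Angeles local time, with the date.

15:58 on January 18

Convert departure to UTC: 00:15 + 4:00 = 04:15 UTC on Jan 17.
Add 11 hours and 5 minutes leg 1 → 15:20 UTC.
Add 6 hours layover in Cape Morrow → 21:20 UTC.
Add 10 hours and 15 minutes leg 2 → 07:35 UTC (Jan 18).
Add 4 hours 38 minutes layover in Madrid → 12:13 UTC.
Add 11 hours and 45 minutes leg 3 → 23:58 UTC.
Los Angeles is UTC−8:00, so local arrival = 23:58 − 8:00 = 15:58 on Jan 18.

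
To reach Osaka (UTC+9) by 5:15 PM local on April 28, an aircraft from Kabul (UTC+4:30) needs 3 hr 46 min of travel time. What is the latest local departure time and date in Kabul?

Target arrival in UTC: 5:15 PM − 9:00 = 8:15 AM on Apr 28.
Subtract 3 hours 46 minutes → departure 4:29 AM UTC on Apr 28.
Kabul is UTC+4:30: 4:29 AM + 4:30 = 8:59 AM on Apr 28.

8:59 AM on April 28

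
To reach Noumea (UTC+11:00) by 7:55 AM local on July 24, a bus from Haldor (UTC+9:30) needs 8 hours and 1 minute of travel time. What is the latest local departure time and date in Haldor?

10:24 PM on July 23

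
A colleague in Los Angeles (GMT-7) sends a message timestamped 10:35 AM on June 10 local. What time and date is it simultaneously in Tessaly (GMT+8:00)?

In UTC: 10:35 AM + 7:00 = 5:35 PM on Jun 10.
Tessaly is UTC+8:00: 5:35 PM + 8:00 = 1:35 AM on Jun 11.

1:35 AM on June 11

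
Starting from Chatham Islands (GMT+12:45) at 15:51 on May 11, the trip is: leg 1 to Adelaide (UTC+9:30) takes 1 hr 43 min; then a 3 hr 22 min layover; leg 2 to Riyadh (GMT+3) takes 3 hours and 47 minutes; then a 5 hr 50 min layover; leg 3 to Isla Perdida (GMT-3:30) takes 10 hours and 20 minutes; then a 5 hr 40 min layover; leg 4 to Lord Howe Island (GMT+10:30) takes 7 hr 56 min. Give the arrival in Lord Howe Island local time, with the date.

04:14 on May 13

Convert departure to UTC: 15:51 − 12:45 = 03:06 UTC on May 11.
Add 1 hour and 43 minutes leg 1 → 04:49 UTC.
Add 3 hours 22 minutes layover in Adelaide → 08:11 UTC.
Add 3 hours 47 minutes leg 2 → 11:58 UTC.
Add 5 hours and 50 minutes layover in Riyadh → 17:48 UTC.
Add 10 hours and 20 minutes leg 3 → 04:08 UTC (May 12).
Add 5 hours and 40 minutes layover in Isla Perdida → 09:48 UTC.
Add 7 hours and 56 minutes leg 4 → 17:44 UTC.
Lord Howe Island is UTC+10:30, so local arrival = 17:44 + 10:30 = 04:14 on May 13.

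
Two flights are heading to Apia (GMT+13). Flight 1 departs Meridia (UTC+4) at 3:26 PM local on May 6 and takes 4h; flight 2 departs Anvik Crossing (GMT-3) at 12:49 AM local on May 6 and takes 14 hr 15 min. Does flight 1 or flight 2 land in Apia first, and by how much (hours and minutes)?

Flight 1 in UTC: 3:26 PM − 4:00 = 11:26 AM on May 6.
+4 hours → arrive 3:26 PM UTC on May 6.
Flight 2 in UTC: 12:49 AM + 3:00 = 3:49 AM on May 6.
+14 hours 15 minutes → arrive 6:04 PM UTC on May 6.
Flight 1 lands earlier by 2 hours 38 minutes.

the first, by 2 hours 38 minutes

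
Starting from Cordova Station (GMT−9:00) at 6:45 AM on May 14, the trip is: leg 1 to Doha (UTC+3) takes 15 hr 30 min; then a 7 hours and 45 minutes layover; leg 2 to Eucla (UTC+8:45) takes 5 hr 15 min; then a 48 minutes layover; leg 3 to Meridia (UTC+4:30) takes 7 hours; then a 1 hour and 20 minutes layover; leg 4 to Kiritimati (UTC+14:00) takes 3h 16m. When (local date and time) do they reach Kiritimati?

Convert departure to UTC: 6:45 AM + 9:00 = 3:45 PM UTC on May 14.
Add 15 hours and 30 minutes leg 1 → 7:15 AM UTC (May 15).
Add 7 hours and 45 minutes layover in Doha → 3:00 PM UTC.
Add 5 hours and 15 minutes leg 2 → 8:15 PM UTC.
Add 48 minutes layover in Eucla → 9:03 PM UTC.
Add 7 hours leg 3 → 4:03 AM UTC (May 16).
Add 1 hour 20 minutes layover in Meridia → 5:23 AM UTC.
Add 3 hours and 16 minutes leg 4 → 8:39 AM UTC.
Kiritimati is UTC+14:00, so local arrival = 8:39 AM + 14:00 = 10:39 PM on May 16.

10:39 PM on May 16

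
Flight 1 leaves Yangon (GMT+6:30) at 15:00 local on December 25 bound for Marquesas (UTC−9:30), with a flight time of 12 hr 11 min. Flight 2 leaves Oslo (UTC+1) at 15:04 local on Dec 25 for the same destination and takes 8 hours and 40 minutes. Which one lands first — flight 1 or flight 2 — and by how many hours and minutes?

the first, by 2 hours 3 minutes

Flight 1 in UTC: 15:00 − 6:30 = 08:30 on Dec 25.
+12 hours 11 minutes → arrive 20:41 UTC on Dec 25.
Flight 2 in UTC: 15:04 − 1:00 = 14:04 on Dec 25.
+8 hours 40 minutes → arrive 22:44 UTC on Dec 25.
Flight 1 lands earlier by 2 hours 3 minutes.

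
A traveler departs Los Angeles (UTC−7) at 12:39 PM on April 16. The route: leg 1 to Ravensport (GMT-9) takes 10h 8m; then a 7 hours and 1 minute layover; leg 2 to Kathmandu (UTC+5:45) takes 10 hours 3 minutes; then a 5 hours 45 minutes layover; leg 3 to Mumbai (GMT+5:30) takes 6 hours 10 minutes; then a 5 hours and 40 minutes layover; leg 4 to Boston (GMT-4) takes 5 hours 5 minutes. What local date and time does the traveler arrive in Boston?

5:31 PM on April 18

Convert departure to UTC: 12:39 PM + 7:00 = 7:39 PM UTC on Apr 16.
Add 10 hours and 8 minutes leg 1 → 5:47 AM UTC (Apr 17).
Add 7 hours 1 minute layover in Ravensport → 12:48 PM UTC.
Add 10 hours and 3 minutes leg 2 → 10:51 PM UTC.
Add 5 hours 45 minutes layover in Kathmandu → 4:36 AM UTC (Apr 18).
Add 6 hours 10 minutes leg 3 → 10:46 AM UTC.
Add 5 hours 40 minutes layover in Mumbai → 4:26 PM UTC.
Add 5 hours and 5 minutes leg 4 → 9:31 PM UTC.
Boston is UTC−4:00, so local arrival = 9:31 PM − 4:00 = 5:31 PM on Apr 18.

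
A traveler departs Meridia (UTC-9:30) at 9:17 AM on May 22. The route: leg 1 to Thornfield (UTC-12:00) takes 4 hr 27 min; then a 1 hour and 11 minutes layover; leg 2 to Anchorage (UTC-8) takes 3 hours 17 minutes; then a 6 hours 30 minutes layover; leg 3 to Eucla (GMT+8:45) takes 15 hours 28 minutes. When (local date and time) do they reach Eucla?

10:25 AM on May 24

Convert departure to UTC: 9:17 AM + 9:30 = 6:47 PM UTC on May 22.
Add 4 hours 27 minutes leg 1 → 11:14 PM UTC.
Add 1 hour and 11 minutes layover in Thornfield → 12:25 AM UTC (May 23).
Add 3 hours and 17 minutes leg 2 → 3:42 AM UTC.
Add 6 hours 30 minutes layover in Anchorage → 10:12 AM UTC.
Add 15 hours 28 minutes leg 3 → 1:40 AM UTC (May 24).
Eucla is UTC+8:45, so local arrival = 1:40 AM + 8:45 = 10:25 AM on May 24.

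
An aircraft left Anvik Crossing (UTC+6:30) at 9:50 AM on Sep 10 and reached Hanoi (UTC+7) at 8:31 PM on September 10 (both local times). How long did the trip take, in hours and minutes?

10 hours 11 minutes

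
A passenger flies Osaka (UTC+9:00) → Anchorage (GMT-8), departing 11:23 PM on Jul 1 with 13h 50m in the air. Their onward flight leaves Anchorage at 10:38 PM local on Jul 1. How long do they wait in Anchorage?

Convert departure to UTC: 11:23 PM − 9:00 = 2:23 PM UTC on Jul 1.
Add 13 hours and 50 minutes flight time → 4:13 AM UTC (Jul 2).
Anchorage is UTC−8:00, so local arrival = 4:13 AM − 8:00 = 8:13 PM on Jul 1.
Layover = 10:38 PM − 8:13 PM = 2 hours 25 minutes.

2 hours 25 minutes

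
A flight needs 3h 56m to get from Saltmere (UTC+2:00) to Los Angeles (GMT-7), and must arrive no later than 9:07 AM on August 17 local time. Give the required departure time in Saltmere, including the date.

2:11 PM on August 17

Target arrival in UTC: 9:07 AM + 7:00 = 4:07 PM on Aug 17.
Subtract 3 hours and 56 minutes → departure 12:11 PM UTC on Aug 17.
Saltmere is UTC+2:00: 12:11 PM + 2:00 = 2:11 PM on Aug 17.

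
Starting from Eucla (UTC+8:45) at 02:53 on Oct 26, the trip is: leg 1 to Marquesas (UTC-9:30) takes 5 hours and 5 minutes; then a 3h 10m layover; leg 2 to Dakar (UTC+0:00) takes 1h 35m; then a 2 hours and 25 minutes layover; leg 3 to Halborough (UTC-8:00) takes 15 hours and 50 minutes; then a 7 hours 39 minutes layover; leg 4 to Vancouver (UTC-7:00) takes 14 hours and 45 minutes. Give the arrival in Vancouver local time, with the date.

13:37 on Oct 27

Convert departure to UTC: 02:53 − 8:45 = 18:08 UTC on Oct 25.
Add 5 hours 5 minutes leg 1 → 23:13 UTC.
Add 3 hours 10 minutes layover in Marquesas → 02:23 UTC (Oct 26).
Add 1 hour and 35 minutes leg 2 → 03:58 UTC.
Add 2 hours 25 minutes layover in Dakar → 06:23 UTC.
Add 15 hours and 50 minutes leg 3 → 22:13 UTC.
Add 7 hours and 39 minutes layover in Halborough → 05:52 UTC (Oct 27).
Add 14 hours and 45 minutes leg 4 → 20:37 UTC.
Vancouver is UTC−7:00, so local arrival = 20:37 − 7:00 = 13:37 on Oct 27.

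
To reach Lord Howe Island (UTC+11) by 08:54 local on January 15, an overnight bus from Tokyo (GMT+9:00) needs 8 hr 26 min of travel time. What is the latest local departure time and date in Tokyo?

Target arrival in UTC: 08:54 − 11:00 = 21:54 on Jan 14.
Subtract 8 hours and 26 minutes → departure 13:28 UTC on Jan 14.
Tokyo is UTC+9:00: 13:28 + 9:00 = 22:28 on Jan 14.

22:28 on Jan 14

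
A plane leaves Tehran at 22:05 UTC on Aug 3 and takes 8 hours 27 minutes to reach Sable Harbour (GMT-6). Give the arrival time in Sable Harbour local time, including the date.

00:32 on August 4

Departure is given in UTC: 22:05 on Aug 3.
Add 8 hours 27 minutes → 06:32 UTC (Aug 4).
Sable Harbour is UTC−6:00: 06:32 − 6:00 = 00:32 on Aug 4.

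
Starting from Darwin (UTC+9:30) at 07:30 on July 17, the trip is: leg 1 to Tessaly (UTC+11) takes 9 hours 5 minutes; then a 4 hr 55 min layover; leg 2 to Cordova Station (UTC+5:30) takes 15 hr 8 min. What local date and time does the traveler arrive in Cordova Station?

Convert departure to UTC: 07:30 − 9:30 = 22:00 UTC on Jul 16.
Add 9 hours 5 minutes leg 1 → 07:05 UTC (Jul 17).
Add 4 hours 55 minutes layover in Tessaly → 12:00 UTC.
Add 15 hours 8 minutes leg 2 → 03:08 UTC (Jul 18).
Cordova Station is UTC+5:30, so local arrival = 03:08 + 5:30 = 08:38 on Jul 18.

08:38 on July 18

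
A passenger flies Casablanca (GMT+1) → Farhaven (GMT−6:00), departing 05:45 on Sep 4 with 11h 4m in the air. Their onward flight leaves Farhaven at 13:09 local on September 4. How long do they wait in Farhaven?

Convert departure to UTC: 05:45 − 1:00 = 04:45 UTC on Sep 4.
Add 11 hours 4 minutes flight time → 15:49 UTC.
Farhaven is UTC−6:00, so local arrival = 15:49 − 6:00 = 09:49 on Sep 4.
Layover = 13:09 − 09:49 = 3 hours 20 minutes.

3 hours 20 minutes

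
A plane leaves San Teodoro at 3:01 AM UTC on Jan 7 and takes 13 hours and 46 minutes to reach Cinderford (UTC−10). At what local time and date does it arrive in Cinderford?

Departure is given in UTC: 3:01 AM on Jan 7.
Add 13 hours and 46 minutes → 4:47 PM UTC.
Cinderford is UTC−10:00: 4:47 PM − 10:00 = 6:47 AM on Jan 7.

6:47 AM on Jan 7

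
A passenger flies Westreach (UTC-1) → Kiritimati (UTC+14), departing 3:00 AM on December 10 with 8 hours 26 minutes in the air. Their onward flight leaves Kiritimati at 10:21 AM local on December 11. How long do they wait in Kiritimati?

Convert departure to UTC: 3:00 AM + 1:00 = 4:00 AM UTC on Dec 10.
Add 8 hours and 26 minutes flight time → 12:26 PM UTC.
Kiritimati is UTC+14:00, so local arrival = 12:26 PM + 14:00 = 2:26 AM on Dec 11.
Layover = 10:21 AM − 2:26 AM = 7 hours 55 minutes.

7 hours 55 minutes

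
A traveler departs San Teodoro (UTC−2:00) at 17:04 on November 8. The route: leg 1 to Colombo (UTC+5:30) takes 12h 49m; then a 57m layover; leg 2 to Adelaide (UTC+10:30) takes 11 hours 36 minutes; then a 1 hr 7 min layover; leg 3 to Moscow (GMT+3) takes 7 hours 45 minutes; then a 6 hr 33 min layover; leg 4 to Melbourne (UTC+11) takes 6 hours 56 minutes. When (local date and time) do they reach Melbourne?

Convert departure to UTC: 17:04 + 2:00 = 19:04 UTC on Nov 8.
Add 12 hours and 49 minutes leg 1 → 07:53 UTC (Nov 9).
Add 57 minutes layover in Colombo → 08:50 UTC.
Add 11 hours 36 minutes leg 2 → 20:26 UTC.
Add 1 hour 7 minutes layover in Adelaide → 21:33 UTC.
Add 7 hours 45 minutes leg 3 → 05:18 UTC (Nov 10).
Add 6 hours and 33 minutes layover in Moscow → 11:51 UTC.
Add 6 hours 56 minutes leg 4 → 18:47 UTC.
Melbourne is UTC+11:00, so local arrival = 18:47 + 11:00 = 05:47 on Nov 11.

05:47 on November 11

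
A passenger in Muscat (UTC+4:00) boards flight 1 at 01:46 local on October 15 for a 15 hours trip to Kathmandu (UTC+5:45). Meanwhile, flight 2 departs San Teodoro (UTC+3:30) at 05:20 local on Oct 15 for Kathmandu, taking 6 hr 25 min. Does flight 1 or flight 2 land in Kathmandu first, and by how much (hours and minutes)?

the second, by 4 hours 31 minutes

Flight 1 in UTC: 01:46 − 4:00 = 21:46 on Oct 14.
+15 hours → arrive 12:46 UTC on Oct 15.
Flight 2 in UTC: 05:20 − 3:30 = 01:50 on Oct 15.
+6 hours and 25 minutes → arrive 08:15 UTC on Oct 15.
Flight 2 lands earlier by 4 hours 31 minutes.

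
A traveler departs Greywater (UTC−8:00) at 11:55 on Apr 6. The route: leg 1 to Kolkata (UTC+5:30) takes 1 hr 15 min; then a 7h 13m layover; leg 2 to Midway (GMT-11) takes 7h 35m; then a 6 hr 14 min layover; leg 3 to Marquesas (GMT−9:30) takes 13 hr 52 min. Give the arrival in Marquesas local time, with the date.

22:34 on Apr 7

Convert departure to UTC: 11:55 + 8:00 = 19:55 UTC on Apr 6.
Add 1 hour and 15 minutes leg 1 → 21:10 UTC.
Add 7 hours and 13 minutes layover in Kolkata → 04:23 UTC (Apr 7).
Add 7 hours 35 minutes leg 2 → 11:58 UTC.
Add 6 hours and 14 minutes layover in Midway → 18:12 UTC.
Add 13 hours 52 minutes leg 3 → 08:04 UTC (Apr 8).
Marquesas is UTC−9:30, so local arrival = 08:04 − 9:30 = 22:34 on Apr 7.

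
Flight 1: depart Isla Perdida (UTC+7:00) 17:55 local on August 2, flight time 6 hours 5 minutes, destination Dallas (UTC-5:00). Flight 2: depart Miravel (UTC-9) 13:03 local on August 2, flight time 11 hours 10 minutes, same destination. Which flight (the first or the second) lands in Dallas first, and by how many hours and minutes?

the first, by 16 hours 13 minutes

Flight 1 in UTC: 17:55 − 7:00 = 10:55 on Aug 2.
+6 hours and 5 minutes → arrive 17:00 UTC on Aug 2.
Flight 2 in UTC: 13:03 + 9:00 = 22:03 on Aug 2.
+11 hours 10 minutes → arrive 09:13 UTC on Aug 3.
Flight 1 lands earlier by 16 hours 13 minutes.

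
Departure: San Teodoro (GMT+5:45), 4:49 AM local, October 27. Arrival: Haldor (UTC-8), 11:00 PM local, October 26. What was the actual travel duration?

Departure in UTC: 4:49 AM − 5:45 = 11:04 PM on Oct 26.
Arrival in UTC: 11:00 PM + 8:00 = 7:00 AM on Oct 27.
Elapsed = 7:00 AM − 11:04 PM (+1 day) = 7 hours 56 minutes.

7 hours 56 minutes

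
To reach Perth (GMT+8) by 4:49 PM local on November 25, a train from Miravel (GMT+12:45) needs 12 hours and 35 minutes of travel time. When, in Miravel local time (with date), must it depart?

8:59 AM on November 25

Target arrival in UTC: 4:49 PM − 8:00 = 8:49 AM on Nov 25.
Subtract 12 hours and 35 minutes → departure 8:14 PM UTC on Nov 24.
Miravel is UTC+12:45: 8:14 PM + 12:45 = 8:59 AM on Nov 25.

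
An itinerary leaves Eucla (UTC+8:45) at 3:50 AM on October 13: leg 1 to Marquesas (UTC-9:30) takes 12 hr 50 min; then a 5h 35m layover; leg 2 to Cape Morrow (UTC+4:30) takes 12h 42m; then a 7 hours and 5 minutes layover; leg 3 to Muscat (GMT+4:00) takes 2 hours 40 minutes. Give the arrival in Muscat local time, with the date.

Convert departure to UTC: 3:50 AM − 8:45 = 7:05 PM UTC on Oct 12.
Add 12 hours and 50 minutes leg 1 → 7:55 AM UTC (Oct 13).
Add 5 hours 35 minutes layover in Marquesas → 1:30 PM UTC.
Add 12 hours and 42 minutes leg 2 → 2:12 AM UTC (Oct 14).
Add 7 hours 5 minutes layover in Cape Morrow → 9:17 AM UTC.
Add 2 hours 40 minutes leg 3 → 11:57 AM UTC.
Muscat is UTC+4:00, so local arrival = 11:57 AM + 4:00 = 3:57 PM on Oct 14.

3:57 PM on October 14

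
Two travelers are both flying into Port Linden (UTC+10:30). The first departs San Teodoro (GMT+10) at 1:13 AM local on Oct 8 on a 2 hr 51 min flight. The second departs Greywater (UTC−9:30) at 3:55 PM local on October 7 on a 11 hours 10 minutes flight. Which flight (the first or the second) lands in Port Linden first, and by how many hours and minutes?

the first, by 18 hours 31 minutes

Flight 1 in UTC: 1:13 AM − 10:00 = 3:13 PM on Oct 7.
+2 hours 51 minutes → arrive 6:04 PM UTC on Oct 7.
Flight 2 in UTC: 3:55 PM + 9:30 = 1:25 AM on Oct 8.
+11 hours and 10 minutes → arrive 12:35 PM UTC on Oct 8.
Flight 1 lands earlier by 18 hours 31 minutes.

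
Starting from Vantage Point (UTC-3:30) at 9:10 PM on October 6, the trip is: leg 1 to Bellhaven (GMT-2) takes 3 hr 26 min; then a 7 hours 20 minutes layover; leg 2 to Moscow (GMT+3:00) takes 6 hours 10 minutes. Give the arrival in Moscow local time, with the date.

Convert departure to UTC: 9:10 PM + 3:30 = 12:40 AM UTC on Oct 7.
Add 3 hours 26 minutes leg 1 → 4:06 AM UTC.
Add 7 hours and 20 minutes layover in Bellhaven → 11:26 AM UTC.
Add 6 hours 10 minutes leg 2 → 5:36 PM UTC.
Moscow is UTC+3:00, so local arrival = 5:36 PM + 3:00 = 8:36 PM on Oct 7.

8:36 PM on Oct 7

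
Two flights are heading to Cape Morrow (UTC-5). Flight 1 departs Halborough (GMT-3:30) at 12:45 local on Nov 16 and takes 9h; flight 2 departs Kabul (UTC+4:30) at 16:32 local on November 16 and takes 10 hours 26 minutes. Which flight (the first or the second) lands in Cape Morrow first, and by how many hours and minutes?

Flight 1 in UTC: 12:45 + 3:30 = 16:15 on Nov 16.
+9 hours → arrive 01:15 UTC on Nov 17.
Flight 2 in UTC: 16:32 − 4:30 = 12:02 on Nov 16.
+10 hours 26 minutes → arrive 22:28 UTC on Nov 16.
Flight 2 lands earlier by 2 hours 47 minutes.

the second, by 2 hours 47 minutes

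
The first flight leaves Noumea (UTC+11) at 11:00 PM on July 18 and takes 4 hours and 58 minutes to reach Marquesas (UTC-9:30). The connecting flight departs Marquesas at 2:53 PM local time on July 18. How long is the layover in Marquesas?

Convert departure to UTC: 11:00 PM − 11:00 = 12:00 PM UTC on Jul 18.
Add 4 hours and 58 minutes flight time → 4:58 PM UTC.
Marquesas is UTC−9:30, so local arrival = 4:58 PM − 9:30 = 7:28 AM on Jul 18.
Layover = 2:53 PM − 7:28 AM = 7 hours 25 minutes.

7 hours 25 minutes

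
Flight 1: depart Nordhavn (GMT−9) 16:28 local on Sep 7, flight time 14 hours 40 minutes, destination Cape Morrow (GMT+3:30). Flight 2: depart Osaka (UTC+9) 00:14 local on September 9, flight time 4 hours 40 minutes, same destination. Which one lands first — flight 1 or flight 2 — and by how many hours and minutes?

the first, by 3 hours 46 minutes

Flight 1 in UTC: 16:28 + 9:00 = 01:28 on Sep 8.
+14 hours 40 minutes → arrive 16:08 UTC on Sep 8.
Flight 2 in UTC: 00:14 − 9:00 = 15:14 on Sep 8.
+4 hours and 40 minutes → arrive 19:54 UTC on Sep 8.
Flight 1 lands earlier by 3 hours 46 minutes.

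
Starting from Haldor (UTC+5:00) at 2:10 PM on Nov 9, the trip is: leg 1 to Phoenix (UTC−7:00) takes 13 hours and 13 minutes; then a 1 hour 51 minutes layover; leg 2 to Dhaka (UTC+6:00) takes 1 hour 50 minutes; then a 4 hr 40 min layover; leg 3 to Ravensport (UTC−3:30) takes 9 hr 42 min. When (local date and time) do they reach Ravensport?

12:56 PM on November 10

Convert departure to UTC: 2:10 PM − 5:00 = 9:10 AM UTC on Nov 9.
Add 13 hours and 13 minutes leg 1 → 10:23 PM UTC.
Add 1 hour and 51 minutes layover in Phoenix → 12:14 AM UTC (Nov 10).
Add 1 hour and 50 minutes leg 2 → 2:04 AM UTC.
Add 4 hours and 40 minutes layover in Dhaka → 6:44 AM UTC.
Add 9 hours and 42 minutes leg 3 → 4:26 PM UTC.
Ravensport is UTC−3:30, so local arrival = 4:26 PM − 3:30 = 12:56 PM on Nov 10.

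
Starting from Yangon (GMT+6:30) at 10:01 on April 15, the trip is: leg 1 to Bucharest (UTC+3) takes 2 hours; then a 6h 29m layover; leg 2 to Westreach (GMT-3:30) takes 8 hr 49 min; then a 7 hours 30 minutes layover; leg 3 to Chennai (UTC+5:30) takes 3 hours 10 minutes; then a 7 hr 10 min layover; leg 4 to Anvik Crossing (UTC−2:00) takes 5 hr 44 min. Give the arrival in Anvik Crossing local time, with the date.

18:23 on April 16

Convert departure to UTC: 10:01 − 6:30 = 03:31 UTC on Apr 15.
Add 2 hours leg 1 → 05:31 UTC.
Add 6 hours 29 minutes layover in Bucharest → 12:00 UTC.
Add 8 hours and 49 minutes leg 2 → 20:49 UTC.
Add 7 hours 30 minutes layover in Westreach → 04:19 UTC (Apr 16).
Add 3 hours 10 minutes leg 3 → 07:29 UTC.
Add 7 hours 10 minutes layover in Chennai → 14:39 UTC.
Add 5 hours and 44 minutes leg 4 → 20:23 UTC.
Anvik Crossing is UTC−2:00, so local arrival = 20:23 − 2:00 = 18:23 on Apr 16.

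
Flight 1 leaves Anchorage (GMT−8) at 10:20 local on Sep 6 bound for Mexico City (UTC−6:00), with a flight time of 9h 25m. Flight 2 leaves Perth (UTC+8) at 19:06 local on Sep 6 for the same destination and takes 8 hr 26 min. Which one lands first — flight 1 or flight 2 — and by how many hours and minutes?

Flight 1 in UTC: 10:20 + 8:00 = 18:20 on Sep 6.
+9 hours 25 minutes → arrive 03:45 UTC on Sep 7.
Flight 2 in UTC: 19:06 − 8:00 = 11:06 on Sep 6.
+8 hours and 26 minutes → arrive 19:32 UTC on Sep 6.
Flight 2 lands earlier by 8 hours 13 minutes.

the second, by 8 hours 13 minutes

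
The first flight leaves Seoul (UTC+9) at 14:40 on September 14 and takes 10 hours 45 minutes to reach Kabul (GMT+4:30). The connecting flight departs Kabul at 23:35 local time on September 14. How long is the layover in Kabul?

2 hours 40 minutes

Convert departure to UTC: 14:40 − 9:00 = 05:40 UTC on Sep 14.
Add 10 hours 45 minutes flight time → 16:25 UTC.
Kabul is UTC+4:30, so local arrival = 16:25 + 4:30 = 20:55 on Sep 14.
Layover = 23:35 − 20:55 = 2 hours 40 minutes.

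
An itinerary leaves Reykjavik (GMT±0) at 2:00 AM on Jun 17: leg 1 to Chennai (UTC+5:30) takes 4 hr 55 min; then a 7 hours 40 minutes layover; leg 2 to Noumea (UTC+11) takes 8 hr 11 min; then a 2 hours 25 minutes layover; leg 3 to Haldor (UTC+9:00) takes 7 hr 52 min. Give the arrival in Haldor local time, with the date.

6:03 PM on June 18

Reykjavik is at UTC+0, so departure is already 2:00 AM UTC on Jun 17.
Add 4 hours and 55 minutes leg 1 → 6:55 AM UTC.
Add 7 hours and 40 minutes layover in Chennai → 2:35 PM UTC.
Add 8 hours and 11 minutes leg 2 → 10:46 PM UTC.
Add 2 hours 25 minutes layover in Noumea → 1:11 AM UTC (Jun 18).
Add 7 hours and 52 minutes leg 3 → 9:03 AM UTC.
Haldor is UTC+9:00, so local arrival = 9:03 AM + 9:00 = 6:03 PM on Jun 18.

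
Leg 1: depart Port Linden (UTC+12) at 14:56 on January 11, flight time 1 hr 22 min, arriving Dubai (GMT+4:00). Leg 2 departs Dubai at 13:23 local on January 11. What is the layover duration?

5 hours 5 minutes

Convert departure to UTC: 14:56 − 12:00 = 02:56 UTC on Jan 11.
Add 1 hour 22 minutes flight time → 04:18 UTC.
Dubai is UTC+4:00, so local arrival = 04:18 + 4:00 = 08:18 on Jan 11.
Layover = 13:23 − 08:18 = 5 hours 5 minutes.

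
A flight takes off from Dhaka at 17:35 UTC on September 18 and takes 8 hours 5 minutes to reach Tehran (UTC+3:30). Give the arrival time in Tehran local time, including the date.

05:10 on September 19

Departure is given in UTC: 17:35 on Sep 18.
Add 8 hours 5 minutes → 01:40 UTC (Sep 19).
Tehran is UTC+3:30: 01:40 + 3:30 = 05:10 on Sep 19.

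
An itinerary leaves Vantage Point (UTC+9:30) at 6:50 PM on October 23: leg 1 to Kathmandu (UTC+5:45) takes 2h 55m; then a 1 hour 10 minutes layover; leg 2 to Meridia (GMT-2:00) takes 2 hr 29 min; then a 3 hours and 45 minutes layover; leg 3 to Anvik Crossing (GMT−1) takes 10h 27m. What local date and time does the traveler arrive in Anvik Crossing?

Convert departure to UTC: 6:50 PM − 9:30 = 9:20 AM UTC on Oct 23.
Add 2 hours and 55 minutes leg 1 → 12:15 PM UTC.
Add 1 hour 10 minutes layover in Kathmandu → 1:25 PM UTC.
Add 2 hours 29 minutes leg 2 → 3:54 PM UTC.
Add 3 hours 45 minutes layover in Meridia → 7:39 PM UTC.
Add 10 hours 27 minutes leg 3 → 6:06 AM UTC (Oct 24).
Anvik Crossing is UTC−1:00, so local arrival = 6:06 AM − 1:00 = 5:06 AM on Oct 24.

5:06 AM on Oct 24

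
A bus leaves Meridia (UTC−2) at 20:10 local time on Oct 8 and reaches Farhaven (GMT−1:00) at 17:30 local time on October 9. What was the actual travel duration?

Farhaven is 1:00 ahead of Meridia.
Clock-face elapsed time (ignoring zones) is 21 hours 20 minutes.
Actual elapsed = 21 hours 20 minutes − 1:00 = 20 hours 20 minutes.

20 hours 20 minutes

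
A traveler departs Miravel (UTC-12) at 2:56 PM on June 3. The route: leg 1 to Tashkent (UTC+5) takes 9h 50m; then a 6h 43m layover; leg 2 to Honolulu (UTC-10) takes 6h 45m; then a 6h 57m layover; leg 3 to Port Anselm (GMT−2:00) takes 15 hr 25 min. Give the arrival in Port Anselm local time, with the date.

Convert departure to UTC: 2:56 PM + 12:00 = 2:56 AM UTC on Jun 4.
Add 9 hours 50 minutes leg 1 → 12:46 PM UTC.
Add 6 hours 43 minutes layover in Tashkent → 7:29 PM UTC.
Add 6 hours 45 minutes leg 2 → 2:14 AM UTC (Jun 5).
Add 6 hours 57 minutes layover in Honolulu → 9:11 AM UTC.
Add 15 hours and 25 minutes leg 3 → 12:36 AM UTC (Jun 6).
Port Anselm is UTC−2:00, so local arrival = 12:36 AM − 2:00 = 10:36 PM on Jun 5.

10:36 PM on Jun 5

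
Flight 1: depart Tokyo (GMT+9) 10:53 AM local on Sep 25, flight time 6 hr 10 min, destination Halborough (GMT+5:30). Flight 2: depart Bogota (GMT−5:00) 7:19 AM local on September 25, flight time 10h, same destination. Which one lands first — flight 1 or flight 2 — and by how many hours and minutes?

the first, by 14 hours 16 minutes

Flight 1 in UTC: 10:53 AM − 9:00 = 1:53 AM on Sep 25.
+6 hours and 10 minutes → arrive 8:03 AM UTC on Sep 25.
Flight 2 in UTC: 7:19 AM + 5:00 = 12:19 PM on Sep 25.
+10 hours → arrive 10:19 PM UTC on Sep 25.
Flight 1 lands earlier by 14 hours 16 minutes.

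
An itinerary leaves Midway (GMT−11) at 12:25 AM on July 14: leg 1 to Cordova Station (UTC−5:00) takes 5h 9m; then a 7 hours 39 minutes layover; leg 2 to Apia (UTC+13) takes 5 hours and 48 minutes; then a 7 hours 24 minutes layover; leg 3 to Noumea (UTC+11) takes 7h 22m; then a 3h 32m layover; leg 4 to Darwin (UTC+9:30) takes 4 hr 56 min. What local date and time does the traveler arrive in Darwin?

Convert departure to UTC: 12:25 AM + 11:00 = 11:25 AM UTC on Jul 14.
Add 5 hours 9 minutes leg 1 → 4:34 PM UTC.
Add 7 hours and 39 minutes layover in Cordova Station → 12:13 AM UTC (Jul 15).
Add 5 hours and 48 minutes leg 2 → 6:01 AM UTC.
Add 7 hours 24 minutes layover in Apia → 1:25 PM UTC.
Add 7 hours 22 minutes leg 3 → 8:47 PM UTC.
Add 3 hours and 32 minutes layover in Noumea → 12:19 AM UTC (Jul 16).
Add 4 hours and 56 minutes leg 4 → 5:15 AM UTC.
Darwin is UTC+9:30, so local arrival = 5:15 AM + 9:30 = 2:45 PM on Jul 16.

2:45 PM on July 16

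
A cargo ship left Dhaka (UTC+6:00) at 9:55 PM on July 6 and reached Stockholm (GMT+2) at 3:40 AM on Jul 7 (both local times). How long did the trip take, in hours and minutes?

9 hours 45 minutes

Departure in UTC: 9:55 PM − 6:00 = 3:55 PM on Jul 6.
Arrival in UTC: 3:40 AM − 2:00 = 1:40 AM on Jul 7.
Elapsed = 1:40 AM − 3:55 PM (+1 day) = 9 hours 45 minutes.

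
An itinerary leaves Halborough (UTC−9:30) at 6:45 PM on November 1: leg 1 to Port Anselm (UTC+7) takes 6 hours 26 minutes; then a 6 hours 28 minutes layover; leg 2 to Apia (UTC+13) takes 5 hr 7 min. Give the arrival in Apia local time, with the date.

Convert departure to UTC: 6:45 PM + 9:30 = 4:15 AM UTC on Nov 2.
Add 6 hours and 26 minutes leg 1 → 10:41 AM UTC.
Add 6 hours 28 minutes layover in Port Anselm → 5:09 PM UTC.
Add 5 hours 7 minutes leg 2 → 10:16 PM UTC.
Apia is UTC+13:00, so local arrival = 10:16 PM + 13:00 = 11:16 AM on Nov 3.

11:16 AM on Nov 3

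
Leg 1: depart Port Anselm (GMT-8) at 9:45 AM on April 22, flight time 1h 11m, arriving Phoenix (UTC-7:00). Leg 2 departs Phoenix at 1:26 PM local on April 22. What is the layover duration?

Convert departure to UTC: 9:45 AM + 8:00 = 5:45 PM UTC on Apr 22.
Add 1 hour and 11 minutes flight time → 6:56 PM UTC.
Phoenix is UTC−7:00, so local arrival = 6:56 PM − 7:00 = 11:56 AM on Apr 22.
Layover = 1:26 PM − 11:56 AM = 1 hour 30 minutes.

1 hour 30 minutes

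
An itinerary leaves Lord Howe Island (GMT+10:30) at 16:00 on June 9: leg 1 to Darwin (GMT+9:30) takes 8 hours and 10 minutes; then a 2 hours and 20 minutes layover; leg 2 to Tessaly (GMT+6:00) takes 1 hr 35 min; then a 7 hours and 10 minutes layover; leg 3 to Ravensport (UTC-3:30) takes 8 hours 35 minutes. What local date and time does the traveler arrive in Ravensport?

Convert departure to UTC: 16:00 − 10:30 = 05:30 UTC on Jun 9.
Add 8 hours and 10 minutes leg 1 → 13:40 UTC.
Add 2 hours and 20 minutes layover in Darwin → 16:00 UTC.
Add 1 hour 35 minutes leg 2 → 17:35 UTC.
Add 7 hours 10 minutes layover in Tessaly → 00:45 UTC (Jun 10).
Add 8 hours and 35 minutes leg 3 → 09:20 UTC.
Ravensport is UTC−3:30, so local arrival = 09:20 − 3:30 = 05:50 on Jun 10.

05:50 on June 10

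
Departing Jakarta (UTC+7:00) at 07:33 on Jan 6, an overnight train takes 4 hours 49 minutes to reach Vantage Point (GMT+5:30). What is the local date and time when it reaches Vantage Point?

10:52 on Jan 6

Vantage Point is 1:30 behind Jakarta.
After 4 hours and 49 minutes it is 12:22 in Jakarta.
Shift by the zone difference: 12:22 − 1:30 = 10:52 on Jan 6 in Vantage Point.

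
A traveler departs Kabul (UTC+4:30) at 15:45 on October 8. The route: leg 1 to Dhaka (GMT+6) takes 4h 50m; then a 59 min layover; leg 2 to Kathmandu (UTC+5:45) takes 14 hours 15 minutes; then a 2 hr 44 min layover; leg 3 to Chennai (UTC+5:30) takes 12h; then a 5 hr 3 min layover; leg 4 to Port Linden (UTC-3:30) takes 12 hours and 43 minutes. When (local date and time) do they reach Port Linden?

Convert departure to UTC: 15:45 − 4:30 = 11:15 UTC on Oct 8.
Add 4 hours 50 minutes leg 1 → 16:05 UTC.
Add 59 minutes layover in Dhaka → 17:04 UTC.
Add 14 hours 15 minutes leg 2 → 07:19 UTC (Oct 9).
Add 2 hours and 44 minutes layover in Kathmandu → 10:03 UTC.
Add 12 hours leg 3 → 22:03 UTC.
Add 5 hours and 3 minutes layover in Chennai → 03:06 UTC (Oct 10).
Add 12 hours 43 minutes leg 4 → 15:49 UTC.
Port Linden is UTC−3:30, so local arrival = 15:49 − 3:30 = 12:19 on Oct 10.

12:19 on October 10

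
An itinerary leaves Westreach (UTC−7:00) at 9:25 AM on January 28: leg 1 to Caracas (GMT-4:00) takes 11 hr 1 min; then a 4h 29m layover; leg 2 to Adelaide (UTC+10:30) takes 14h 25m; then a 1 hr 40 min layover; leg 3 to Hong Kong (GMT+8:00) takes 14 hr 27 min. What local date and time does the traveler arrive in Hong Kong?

Convert departure to UTC: 9:25 AM + 7:00 = 4:25 PM UTC on Jan 28.
Add 11 hours 1 minute leg 1 → 3:26 AM UTC (Jan 29).
Add 4 hours 29 minutes layover in Caracas → 7:55 AM UTC.
Add 14 hours 25 minutes leg 2 → 10:20 PM UTC.
Add 1 hour 40 minutes layover in Adelaide → 12:00 AM UTC (Jan 30).
Add 14 hours and 27 minutes leg 3 → 2:27 PM UTC.
Hong Kong is UTC+8:00, so local arrival = 2:27 PM + 8:00 = 10:27 PM on Jan 30.

10:27 PM on Jan 30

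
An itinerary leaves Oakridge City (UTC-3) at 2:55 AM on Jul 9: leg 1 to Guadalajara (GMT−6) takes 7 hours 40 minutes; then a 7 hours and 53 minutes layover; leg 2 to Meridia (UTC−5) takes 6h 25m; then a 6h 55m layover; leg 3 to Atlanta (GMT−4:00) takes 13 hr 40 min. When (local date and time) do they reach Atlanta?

8:28 PM on Jul 10

Convert departure to UTC: 2:55 AM + 3:00 = 5:55 AM UTC on Jul 9.
Add 7 hours 40 minutes leg 1 → 1:35 PM UTC.
Add 7 hours and 53 minutes layover in Guadalajara → 9:28 PM UTC.
Add 6 hours and 25 minutes leg 2 → 3:53 AM UTC (Jul 10).
Add 6 hours and 55 minutes layover in Meridia → 10:48 AM UTC.
Add 13 hours 40 minutes leg 3 → 12:28 AM UTC (Jul 11).
Atlanta is UTC−4:00, so local arrival = 12:28 AM − 4:00 = 8:28 PM on Jul 10.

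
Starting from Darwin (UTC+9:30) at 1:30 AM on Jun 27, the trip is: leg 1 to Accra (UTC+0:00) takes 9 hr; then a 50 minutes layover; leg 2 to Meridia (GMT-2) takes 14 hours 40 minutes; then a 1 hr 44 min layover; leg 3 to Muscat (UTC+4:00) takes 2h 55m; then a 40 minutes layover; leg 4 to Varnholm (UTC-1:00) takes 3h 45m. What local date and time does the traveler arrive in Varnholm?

12:34 AM on Jun 28

Convert departure to UTC: 1:30 AM − 9:30 = 4:00 PM UTC on Jun 26.
Add 9 hours leg 1 → 1:00 AM UTC (Jun 27).
Add 50 minutes layover in Accra → 1:50 AM UTC.
Add 14 hours and 40 minutes leg 2 → 4:30 PM UTC.
Add 1 hour 44 minutes layover in Meridia → 6:14 PM UTC.
Add 2 hours and 55 minutes leg 3 → 9:09 PM UTC.
Add 40 minutes layover in Muscat → 9:49 PM UTC.
Add 3 hours and 45 minutes leg 4 → 1:34 AM UTC (Jun 28).
Varnholm is UTC−1:00, so local arrival = 1:34 AM − 1:00 = 12:34 AM on Jun 28.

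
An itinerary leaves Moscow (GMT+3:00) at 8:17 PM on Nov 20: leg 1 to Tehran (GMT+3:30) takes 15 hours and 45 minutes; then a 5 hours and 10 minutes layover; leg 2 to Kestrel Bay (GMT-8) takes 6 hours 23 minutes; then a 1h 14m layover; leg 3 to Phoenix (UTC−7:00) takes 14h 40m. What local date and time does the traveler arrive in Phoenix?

5:29 AM on November 22

Convert departure to UTC: 8:17 PM − 3:00 = 5:17 PM UTC on Nov 20.
Add 15 hours and 45 minutes leg 1 → 9:02 AM UTC (Nov 21).
Add 5 hours and 10 minutes layover in Tehran → 2:12 PM UTC.
Add 6 hours 23 minutes leg 2 → 8:35 PM UTC.
Add 1 hour and 14 minutes layover in Kestrel Bay → 9:49 PM UTC.
Add 14 hours and 40 minutes leg 3 → 12:29 PM UTC (Nov 22).
Phoenix is UTC−7:00, so local arrival = 12:29 PM − 7:00 = 5:29 AM on Nov 22.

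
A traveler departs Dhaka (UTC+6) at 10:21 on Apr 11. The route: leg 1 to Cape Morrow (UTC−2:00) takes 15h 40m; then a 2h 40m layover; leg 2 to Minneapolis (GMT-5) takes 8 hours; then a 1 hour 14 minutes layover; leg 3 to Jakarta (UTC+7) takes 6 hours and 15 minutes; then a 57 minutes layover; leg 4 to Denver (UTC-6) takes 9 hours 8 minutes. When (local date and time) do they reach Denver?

18:15 on April 12

Convert departure to UTC: 10:21 − 6:00 = 04:21 UTC on Apr 11.
Add 15 hours 40 minutes leg 1 → 20:01 UTC.
Add 2 hours 40 minutes layover in Cape Morrow → 22:41 UTC.
Add 8 hours leg 2 → 06:41 UTC (Apr 12).
Add 1 hour and 14 minutes layover in Minneapolis → 07:55 UTC.
Add 6 hours 15 minutes leg 3 → 14:10 UTC.
Add 57 minutes layover in Jakarta → 15:07 UTC.
Add 9 hours and 8 minutes leg 4 → 00:15 UTC (Apr 13).
Denver is UTC−6:00, so local arrival = 00:15 − 6:00 = 18:15 on Apr 12.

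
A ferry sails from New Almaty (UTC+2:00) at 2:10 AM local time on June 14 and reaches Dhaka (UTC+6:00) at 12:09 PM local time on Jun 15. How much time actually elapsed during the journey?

Departure in UTC: 2:10 AM − 2:00 = 12:10 AM on Jun 14.
Arrival in UTC: 12:09 PM − 6:00 = 6:09 AM on Jun 15.
Elapsed = 6:09 AM − 12:10 AM (+1 day) = 29 hours 59 minutes.

29 hours 59 minutes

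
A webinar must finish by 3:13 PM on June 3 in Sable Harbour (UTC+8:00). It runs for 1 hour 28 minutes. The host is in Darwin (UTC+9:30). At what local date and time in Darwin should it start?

Target end time in UTC: 3:13 PM − 8:00 = 7:13 AM on Jun 3.
Subtract 1 hour and 28 minutes → start 5:45 AM UTC on Jun 3.
Darwin is UTC+9:30: 5:45 AM + 9:30 = 3:15 PM on Jun 3.

3:15 PM on June 3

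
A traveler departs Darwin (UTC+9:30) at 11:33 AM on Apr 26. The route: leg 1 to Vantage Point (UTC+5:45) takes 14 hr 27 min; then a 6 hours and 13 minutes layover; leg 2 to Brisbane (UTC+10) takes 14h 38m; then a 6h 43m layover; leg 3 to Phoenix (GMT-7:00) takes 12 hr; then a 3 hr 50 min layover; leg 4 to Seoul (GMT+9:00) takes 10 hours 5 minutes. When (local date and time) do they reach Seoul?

Convert departure to UTC: 11:33 AM − 9:30 = 2:03 AM UTC on Apr 26.
Add 14 hours and 27 minutes leg 1 → 4:30 PM UTC.
Add 6 hours and 13 minutes layover in Vantage Point → 10:43 PM UTC.
Add 14 hours 38 minutes leg 2 → 1:21 PM UTC (Apr 27).
Add 6 hours and 43 minutes layover in Brisbane → 8:04 PM UTC.
Add 12 hours leg 3 → 8:04 AM UTC (Apr 28).
Add 3 hours and 50 minutes layover in Phoenix → 11:54 AM UTC.
Add 10 hours 5 minutes leg 4 → 9:59 PM UTC.
Seoul is UTC+9:00, so local arrival = 9:59 PM + 9:00 = 6:59 AM on Apr 29.

6:59 AM on April 29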